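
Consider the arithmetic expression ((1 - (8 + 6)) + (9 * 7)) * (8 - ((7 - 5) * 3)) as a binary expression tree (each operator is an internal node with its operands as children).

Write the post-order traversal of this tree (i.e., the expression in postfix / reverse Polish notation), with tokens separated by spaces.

Post-order on an expression tree gives postfix notation: for each operator, emit left operand, right operand, then the operator.

1 8 6 + - 9 7 * + 8 7 5 - 3 * - *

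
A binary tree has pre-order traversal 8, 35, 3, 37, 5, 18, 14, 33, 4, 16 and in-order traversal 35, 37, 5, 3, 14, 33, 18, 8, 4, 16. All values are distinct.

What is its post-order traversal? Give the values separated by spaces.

5 37 33 14 18 3 35 16 4 8

The first element of pre-order is the root; it splits in-order into left and right subtrees.
Root 8: left subtree has 7 nodes {35, 37, 5, 3, 14, 33, 18}, right has 2 {4, 16}.
  Root 35: left subtree has 0 nodes { }, right has 6 {37, 5, 3, 14, 33, 18}.
    Root 3: left subtree has 2 nodes {37, 5}, right has 3 {14, 33, 18}.
      Root 37: left subtree has 0 nodes { }, right has 1 {5}.
      Root 18: left subtree has 2 nodes {14, 33}, right has 0 { }.
        Root 14: left subtree has 0 nodes { }, right has 1 {33}.
  Root 4: left subtree has 0 nodes { }, right has 1 {16}.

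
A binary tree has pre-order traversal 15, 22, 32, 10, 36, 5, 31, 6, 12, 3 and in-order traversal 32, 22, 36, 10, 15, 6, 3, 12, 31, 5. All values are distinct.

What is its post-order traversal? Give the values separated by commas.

32, 36, 10, 22, 3, 12, 6, 31, 5, 15

The first element of pre-order is the root; it splits in-order into left and right subtrees.
Root 15: left subtree has 4 nodes {32, 22, 36, 10}, right has 5 {6, 3, 12, 31, 5}.
  Root 22: left subtree has 1 node {32}, right has 2 {36, 10}.
    Root 10: left subtree has 1 node {36}, right has 0 { }.
  Root 5: left subtree has 4 nodes {6, 3, 12, 31}, right has 0 { }.
    Root 31: left subtree has 3 nodes {6, 3, 12}, right has 0 { }.
      Root 6: left subtree has 0 nodes { }, right has 2 {3, 12}.
        Root 12: left subtree has 1 node {3}, right has 0 { }.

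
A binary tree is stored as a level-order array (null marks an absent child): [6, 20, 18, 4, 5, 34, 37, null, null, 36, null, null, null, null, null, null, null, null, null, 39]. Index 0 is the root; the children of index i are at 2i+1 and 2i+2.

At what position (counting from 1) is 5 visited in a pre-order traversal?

Pre-order visits the node, then its left subtree, then its right subtree.
Visit 6.
At 6: go left to 20.
  Visit 20.
  At 20: go left to 4.
    4 is a leaf — visit 4.
  At 20: go right to 5.
    Visit 5.
    At 5: go left to 36.
      Visit 36.
      At 36: go left to 39.
        39 is a leaf — visit 39.
      At 36: no right child.
    At 5: no right child.
At 6: go right to 18.
  Visit 18.
  At 18: go left to 34.
    34 is a leaf — visit 34.
  At 18: go right to 37.
    37 is a leaf — visit 37.
Full pre-order sequence: 6, 20, 4, 5, 36, 39, 18, 34, 37.

4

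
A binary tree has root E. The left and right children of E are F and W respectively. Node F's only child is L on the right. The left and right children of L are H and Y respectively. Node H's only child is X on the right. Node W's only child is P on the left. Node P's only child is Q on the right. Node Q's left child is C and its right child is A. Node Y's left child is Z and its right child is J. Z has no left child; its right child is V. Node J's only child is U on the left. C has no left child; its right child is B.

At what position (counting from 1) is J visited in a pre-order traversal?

9

Pre-order visits the node, then its left subtree, then its right subtree.
Visit E.
At E: go left to F.
  Visit F.
  At F: no left child.
  At F: go right to L.
    Visit L.
    At L: go left to H.
      Visit H.
      At H: no left child.
      At H: go right to X.
        X is a leaf — visit X.
    At L: go right to Y.
      Visit Y.
      At Y: go left to Z.
        Visit Z.
        At Z: no left child.
        At Z: go right to V.
          V is a leaf — visit V.
      At Y: go right to J.
        Visit J.
        At J: go left to U.
          U is a leaf — visit U.
        At J: no right child.
At E: go right to W.
  Visit W.
  At W: go left to P.
    Visit P.
    At P: no left child.
    At P: go right to Q.
      Visit Q.
      At Q: go left to C.
        Visit C.
        At C: no left child.
        At C: go right to B.
          B is a leaf — visit B.
      At Q: go right to A.
        A is a leaf — visit A.
  At W: no right child.
Full pre-order sequence: E, F, L, H, X, Y, Z, V, J, U, W, P, Q, C, B, A.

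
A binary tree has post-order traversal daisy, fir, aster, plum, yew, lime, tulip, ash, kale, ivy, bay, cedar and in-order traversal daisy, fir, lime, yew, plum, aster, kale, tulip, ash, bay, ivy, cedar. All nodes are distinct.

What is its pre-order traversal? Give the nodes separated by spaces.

cedar bay kale lime fir daisy yew plum aster ash tulip ivy

The last element of post-order is the root; it splits in-order into left and right subtrees.
Root cedar: left subtree has 11 nodes {daisy, fir, lime, yew, plum, aster, kale, tulip, ash, bay, ivy}, right has 0 { }.
  Root bay: left subtree has 9 nodes {daisy, fir, lime, yew, plum, aster, kale, tulip, ash}, right has 1 {ivy}.
    Root kale: left subtree has 6 nodes {daisy, fir, lime, yew, plum, aster}, right has 2 {tulip, ash}.
      Root lime: left subtree has 2 nodes {daisy, fir}, right has 3 {yew, plum, aster}.
        Root fir: left subtree has 1 node {daisy}, right has 0 { }.
        Root yew: left subtree has 0 nodes { }, right has 2 {plum, aster}.
          Root plum: left subtree has 0 nodes { }, right has 1 {aster}.
      Root ash: left subtree has 1 node {tulip}, right has 0 { }.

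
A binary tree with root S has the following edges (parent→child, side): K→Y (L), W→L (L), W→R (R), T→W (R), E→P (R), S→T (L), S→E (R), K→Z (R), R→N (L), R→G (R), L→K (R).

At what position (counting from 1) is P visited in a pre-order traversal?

Pre-order visits the node, then its left subtree, then its right subtree.
Visit S.
At S: go left to T.
  Visit T.
  At T: no left child.
  At T: go right to W.
    Visit W.
    At W: go left to L.
      Visit L.
      At L: no left child.
      At L: go right to K.
        Visit K.
        At K: go left to Y.
          Y is a leaf — visit Y.
        At K: go right to Z.
          Z is a leaf — visit Z.
    At W: go right to R.
      Visit R.
      At R: go left to N.
        N is a leaf — visit N.
      At R: go right to G.
        G is a leaf — visit G.
At S: go right to E.
  Visit E.
  At E: no left child.
  At E: go right to P.
    P is a leaf — visit P.
Full pre-order sequence: S, T, W, L, K, Y, Z, R, N, G, E, P.

12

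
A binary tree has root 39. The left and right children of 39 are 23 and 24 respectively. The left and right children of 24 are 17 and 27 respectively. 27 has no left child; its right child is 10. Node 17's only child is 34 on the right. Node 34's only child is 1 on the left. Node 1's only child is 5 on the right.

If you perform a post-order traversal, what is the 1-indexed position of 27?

Post-order visits the left subtree, then the right subtree, then the node.
At 39: go left to 23.
  23 is a leaf — visit 23.
At 39: go right to 24.
  At 24: go left to 17.
    At 17: no left child.
    At 17: go right to 34.
      At 34: go left to 1.
        At 1: no left child.
        At 1: go right to 5.
          5 is a leaf — visit 5.
        Visit 1.
      At 34: no right child.
      Visit 34.
    Visit 17.
  At 24: go right to 27.
    At 27: no left child.
    At 27: go right to 10.
      10 is a leaf — visit 10.
    Visit 27.
  Visit 24.
Visit 39.
Full post-order sequence: 23, 5, 1, 34, 17, 10, 27, 24, 39.

7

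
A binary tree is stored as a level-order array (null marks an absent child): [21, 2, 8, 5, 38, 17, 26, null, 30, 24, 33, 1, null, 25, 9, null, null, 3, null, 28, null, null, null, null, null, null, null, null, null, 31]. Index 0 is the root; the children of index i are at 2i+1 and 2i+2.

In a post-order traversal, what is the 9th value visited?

1

Post-order visits the left subtree, then the right subtree, then the node.
At 21: go left to 2.
  At 2: go left to 5.
    At 5: no left child.
    At 5: go right to 30.
      At 30: go left to 3.
        3 is a leaf — visit 3.
      At 30: no right child.
      Visit 30.
    Visit 5.
  At 2: go right to 38.
    At 38: go left to 24.
      At 24: go left to 28.
        28 is a leaf — visit 28.
      At 24: no right child.
      Visit 24.
    At 38: go right to 33.
      33 is a leaf — visit 33.
    Visit 38.
  Visit 2.
At 21: go right to 8.
  At 8: go left to 17.
    At 17: go left to 1.
      1 is a leaf — visit 1.
    At 17: no right child.
    Visit 17.
  At 8: go right to 26.
    At 26: go left to 25.
      25 is a leaf — visit 25.
    At 26: go right to 9.
      At 9: go left to 31.
        31 is a leaf — visit 31.
      At 9: no right child.
      Visit 9.
    Visit 26.
  Visit 8.
Visit 21.
Full post-order sequence: 3, 30, 5, 28, 24, 33, 38, 2, 1, 17, 25, 31, 9, 26, 8, 21.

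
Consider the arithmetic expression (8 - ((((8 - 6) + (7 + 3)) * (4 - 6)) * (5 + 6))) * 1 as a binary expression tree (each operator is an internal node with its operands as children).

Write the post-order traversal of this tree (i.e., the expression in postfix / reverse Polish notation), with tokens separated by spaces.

8 8 6 - 7 3 + + 4 6 - * 5 6 + * - 1 *

Post-order on an expression tree gives postfix notation: for each operator, emit left operand, right operand, then the operator.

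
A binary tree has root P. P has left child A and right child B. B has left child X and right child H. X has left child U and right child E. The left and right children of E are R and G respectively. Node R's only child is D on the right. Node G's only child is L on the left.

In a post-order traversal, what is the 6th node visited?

G

Post-order visits the left subtree, then the right subtree, then the node.
At P: go left to A.
  A is a leaf — visit A.
At P: go right to B.
  At B: go left to X.
    At X: go left to U.
      U is a leaf — visit U.
    At X: go right to E.
      At E: go left to R.
        At R: no left child.
        At R: go right to D.
          D is a leaf — visit D.
        Visit R.
      At E: go right to G.
        At G: go left to L.
          L is a leaf — visit L.
        At G: no right child.
        Visit G.
      Visit E.
    Visit X.
  At B: go right to H.
    H is a leaf — visit H.
  Visit B.
Visit P.
Full post-order sequence: A, U, D, R, L, G, E, X, H, B, P.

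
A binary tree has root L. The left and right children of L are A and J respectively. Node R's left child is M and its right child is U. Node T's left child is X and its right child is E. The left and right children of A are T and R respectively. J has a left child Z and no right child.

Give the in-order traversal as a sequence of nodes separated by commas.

X, T, E, A, M, R, U, L, Z, J

In-order visits the left subtree, then the node, then the right subtree.
At L: go left to A.
  At A: go left to T.
    At T: go left to X.
      X is a leaf — visit X.
    Visit T.
    At T: go right to E.
      E is a leaf — visit E.
  Visit A.
  At A: go right to R.
    At R: go left to M.
      M is a leaf — visit M.
    Visit R.
    At R: go right to U.
      U is a leaf — visit U.
Visit L.
At L: go right to J.
  At J: go left to Z.
    Z is a leaf — visit Z.
  Visit J.
  At J: no right child.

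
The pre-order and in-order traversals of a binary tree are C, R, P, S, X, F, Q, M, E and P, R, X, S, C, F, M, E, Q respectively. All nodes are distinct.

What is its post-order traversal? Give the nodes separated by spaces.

P X S R E M Q F C

The first element of pre-order is the root; it splits in-order into left and right subtrees.
Root C: left subtree has 4 nodes {P, R, X, S}, right has 4 {F, M, E, Q}.
  Root R: left subtree has 1 node {P}, right has 2 {X, S}.
    Root S: left subtree has 1 node {X}, right has 0 { }.
  Root F: left subtree has 0 nodes { }, right has 3 {M, E, Q}.
    Root Q: left subtree has 2 nodes {M, E}, right has 0 { }.
      Root M: left subtree has 0 nodes { }, right has 1 {E}.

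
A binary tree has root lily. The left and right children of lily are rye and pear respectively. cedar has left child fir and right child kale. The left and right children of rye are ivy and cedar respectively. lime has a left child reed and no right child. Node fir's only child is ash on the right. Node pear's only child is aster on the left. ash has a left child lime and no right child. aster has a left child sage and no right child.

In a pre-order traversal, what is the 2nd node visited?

Pre-order visits the node, then its left subtree, then its right subtree.
Visit lily.
At lily: go left to rye.
  Visit rye.
  At rye: go left to ivy.
    ivy is a leaf — visit ivy.
  At rye: go right to cedar.
    Visit cedar.
    At cedar: go left to fir.
      Visit fir.
      At fir: no left child.
      At fir: go right to ash.
        Visit ash.
        At ash: go left to lime.
          Visit lime.
          At lime: go left to reed.
            reed is a leaf — visit reed.
          At lime: no right child.
        At ash: no right child.
    At cedar: go right to kale.
      kale is a leaf — visit kale.
At lily: go right to pear.
  Visit pear.
  At pear: go left to aster.
    Visit aster.
    At aster: go left to sage.
      sage is a leaf — visit sage.
    At aster: no right child.
  At pear: no right child.
Full pre-order sequence: lily, rye, ivy, cedar, fir, ash, lime, reed, kale, pear, aster, sage.

rye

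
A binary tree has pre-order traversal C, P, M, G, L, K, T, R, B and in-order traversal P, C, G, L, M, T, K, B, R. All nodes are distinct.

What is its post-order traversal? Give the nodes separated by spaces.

P L G T B R K M C

The first element of pre-order is the root; it splits in-order into left and right subtrees.
Root C: left subtree has 1 node {P}, right has 7 {G, L, M, T, K, B, R}.
  Root M: left subtree has 2 nodes {G, L}, right has 4 {T, K, B, R}.
    Root G: left subtree has 0 nodes { }, right has 1 {L}.
    Root K: left subtree has 1 node {T}, right has 2 {B, R}.
      Root R: left subtree has 1 node {B}, right has 0 { }.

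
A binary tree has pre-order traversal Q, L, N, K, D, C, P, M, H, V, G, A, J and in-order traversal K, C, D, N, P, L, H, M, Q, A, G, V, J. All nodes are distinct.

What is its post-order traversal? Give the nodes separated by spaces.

The first element of pre-order is the root; it splits in-order into left and right subtrees.
Root Q: left subtree has 8 nodes {K, C, D, N, P, L, H, M}, right has 4 {A, G, V, J}.
  Root L: left subtree has 5 nodes {K, C, D, N, P}, right has 2 {H, M}.
    Root N: left subtree has 3 nodes {K, C, D}, right has 1 {P}.
      Root K: left subtree has 0 nodes { }, right has 2 {C, D}.
        Root D: left subtree has 1 node {C}, right has 0 { }.
    Root M: left subtree has 1 node {H}, right has 0 { }.
  Root V: left subtree has 2 nodes {A, G}, right has 1 {J}.
    Root G: left subtree has 1 node {A}, right has 0 { }.

C D K P N H M L A G J V Q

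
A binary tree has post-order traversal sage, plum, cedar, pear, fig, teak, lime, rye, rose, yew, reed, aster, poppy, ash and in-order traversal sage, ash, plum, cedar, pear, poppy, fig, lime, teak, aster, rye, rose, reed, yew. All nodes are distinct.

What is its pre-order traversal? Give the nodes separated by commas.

The last element of post-order is the root; it splits in-order into left and right subtrees.
Root ash: left subtree has 1 node {sage}, right has 12 {plum, cedar, pear, poppy, fig, lime, teak, aster, rye, rose, reed, yew}.
  Root poppy: left subtree has 3 nodes {plum, cedar, pear}, right has 8 {fig, lime, teak, aster, rye, rose, reed, yew}.
    Root pear: left subtree has 2 nodes {plum, cedar}, right has 0 { }.
      Root cedar: left subtree has 1 node {plum}, right has 0 { }.
    Root aster: left subtree has 3 nodes {fig, lime, teak}, right has 4 {rye, rose, reed, yew}.
      Root lime: left subtree has 1 node {fig}, right has 1 {teak}.
      Root reed: left subtree has 2 nodes {rye, rose}, right has 1 {yew}.
        Root rose: left subtree has 1 node {rye}, right has 0 { }.

ash, sage, poppy, pear, cedar, plum, aster, lime, fig, teak, reed, rose, rye, yew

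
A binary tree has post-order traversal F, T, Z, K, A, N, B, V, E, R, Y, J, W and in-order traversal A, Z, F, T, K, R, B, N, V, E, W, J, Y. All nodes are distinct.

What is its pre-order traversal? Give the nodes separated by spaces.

W R A K Z T F E V B N J Y

The last element of post-order is the root; it splits in-order into left and right subtrees.
Root W: left subtree has 10 nodes {A, Z, F, T, K, R, B, N, V, E}, right has 2 {J, Y}.
  Root R: left subtree has 5 nodes {A, Z, F, T, K}, right has 4 {B, N, V, E}.
    Root A: left subtree has 0 nodes { }, right has 4 {Z, F, T, K}.
      Root K: left subtree has 3 nodes {Z, F, T}, right has 0 { }.
        Root Z: left subtree has 0 nodes { }, right has 2 {F, T}.
          Root T: left subtree has 1 node {F}, right has 0 { }.
    Root E: left subtree has 3 nodes {B, N, V}, right has 0 { }.
      Root V: left subtree has 2 nodes {B, N}, right has 0 { }.
        Root B: left subtree has 0 nodes { }, right has 1 {N}.
  Root J: left subtree has 0 nodes { }, right has 1 {Y}.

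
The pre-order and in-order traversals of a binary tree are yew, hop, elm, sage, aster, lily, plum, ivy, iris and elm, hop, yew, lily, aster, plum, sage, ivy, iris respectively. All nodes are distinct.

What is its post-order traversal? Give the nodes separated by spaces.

elm hop lily plum aster iris ivy sage yew

The first element of pre-order is the root; it splits in-order into left and right subtrees.
Root yew: left subtree has 2 nodes {elm, hop}, right has 6 {lily, aster, plum, sage, ivy, iris}.
  Root hop: left subtree has 1 node {elm}, right has 0 { }.
  Root sage: left subtree has 3 nodes {lily, aster, plum}, right has 2 {ivy, iris}.
    Root aster: left subtree has 1 node {lily}, right has 1 {plum}.
    Root ivy: left subtree has 0 nodes { }, right has 1 {iris}.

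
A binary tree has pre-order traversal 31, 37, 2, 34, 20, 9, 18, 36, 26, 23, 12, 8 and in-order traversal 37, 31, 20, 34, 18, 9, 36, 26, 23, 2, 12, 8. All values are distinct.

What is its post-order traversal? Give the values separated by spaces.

37 20 18 23 26 36 9 34 8 12 2 31

The first element of pre-order is the root; it splits in-order into left and right subtrees.
Root 31: left subtree has 1 node {37}, right has 10 {20, 34, 18, 9, 36, 26, 23, 2, 12, 8}.
  Root 2: left subtree has 7 nodes {20, 34, 18, 9, 36, 26, 23}, right has 2 {12, 8}.
    Root 34: left subtree has 1 node {20}, right has 5 {18, 9, 36, 26, 23}.
      Root 9: left subtree has 1 node {18}, right has 3 {36, 26, 23}.
        Root 36: left subtree has 0 nodes { }, right has 2 {26, 23}.
          Root 26: left subtree has 0 nodes { }, right has 1 {23}.
    Root 12: left subtree has 0 nodes { }, right has 1 {8}.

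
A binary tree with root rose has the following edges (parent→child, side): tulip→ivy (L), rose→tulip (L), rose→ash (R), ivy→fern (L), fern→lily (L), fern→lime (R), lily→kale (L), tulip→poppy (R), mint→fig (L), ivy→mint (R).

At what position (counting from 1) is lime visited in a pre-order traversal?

7

Pre-order visits the node, then its left subtree, then its right subtree.
Visit rose.
At rose: go left to tulip.
  Visit tulip.
  At tulip: go left to ivy.
    Visit ivy.
    At ivy: go left to fern.
      Visit fern.
      At fern: go left to lily.
        Visit lily.
        At lily: go left to kale.
          kale is a leaf — visit kale.
        At lily: no right child.
      At fern: go right to lime.
        lime is a leaf — visit lime.
    At ivy: go right to mint.
      Visit mint.
      At mint: go left to fig.
        fig is a leaf — visit fig.
      At mint: no right child.
  At tulip: go right to poppy.
    poppy is a leaf — visit poppy.
At rose: go right to ash.
  ash is a leaf — visit ash.
Full pre-order sequence: rose, tulip, ivy, fern, lily, kale, lime, mint, fig, poppy, ash.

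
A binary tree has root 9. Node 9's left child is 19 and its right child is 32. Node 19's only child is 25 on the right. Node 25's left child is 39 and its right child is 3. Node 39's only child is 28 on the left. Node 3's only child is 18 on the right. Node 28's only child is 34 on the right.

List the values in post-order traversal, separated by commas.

Post-order visits the left subtree, then the right subtree, then the node.
At 9: go left to 19.
  At 19: no left child.
  At 19: go right to 25.
    At 25: go left to 39.
      At 39: go left to 28.
        At 28: no left child.
        At 28: go right to 34.
          34 is a leaf — visit 34.
        Visit 28.
      At 39: no right child.
      Visit 39.
    At 25: go right to 3.
      At 3: no left child.
      At 3: go right to 18.
        18 is a leaf — visit 18.
      Visit 3.
    Visit 25.
  Visit 19.
At 9: go right to 32.
  32 is a leaf — visit 32.
Visit 9.

34, 28, 39, 18, 3, 25, 19, 32, 9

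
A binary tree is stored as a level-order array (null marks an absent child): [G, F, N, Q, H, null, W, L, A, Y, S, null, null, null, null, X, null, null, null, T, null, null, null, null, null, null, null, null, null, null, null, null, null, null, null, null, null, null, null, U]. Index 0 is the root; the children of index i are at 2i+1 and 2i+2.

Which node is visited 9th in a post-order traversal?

Post-order visits the left subtree, then the right subtree, then the node.
At G: go left to F.
  At F: go left to Q.
    At Q: go left to L.
      At L: go left to X.
        X is a leaf — visit X.
      At L: no right child.
      Visit L.
    At Q: go right to A.
      A is a leaf — visit A.
    Visit Q.
  At F: go right to H.
    At H: go left to Y.
      At Y: go left to T.
        At T: go left to U.
          U is a leaf — visit U.
        At T: no right child.
        Visit T.
      At Y: no right child.
      Visit Y.
    At H: go right to S.
      S is a leaf — visit S.
    Visit H.
  Visit F.
At G: go right to N.
  At N: no left child.
  At N: go right to W.
    W is a leaf — visit W.
  Visit N.
Visit G.
Full post-order sequence: X, L, A, Q, U, T, Y, S, H, F, W, N, G.

H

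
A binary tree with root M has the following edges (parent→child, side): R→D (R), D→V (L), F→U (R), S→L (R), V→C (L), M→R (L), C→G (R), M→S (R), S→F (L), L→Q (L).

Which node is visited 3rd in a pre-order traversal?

Pre-order visits the node, then its left subtree, then its right subtree.
Visit M.
At M: go left to R.
  Visit R.
  At R: no left child.
  At R: go right to D.
    Visit D.
    At D: go left to V.
      Visit V.
      At V: go left to C.
        Visit C.
        At C: no left child.
        At C: go right to G.
          G is a leaf — visit G.
      At V: no right child.
    At D: no right child.
At M: go right to S.
  Visit S.
  At S: go left to F.
    Visit F.
    At F: no left child.
    At F: go right to U.
      U is a leaf — visit U.
  At S: go right to L.
    Visit L.
    At L: go left to Q.
      Q is a leaf — visit Q.
    At L: no right child.
Full pre-order sequence: M, R, D, V, C, G, S, F, U, L, Q.

D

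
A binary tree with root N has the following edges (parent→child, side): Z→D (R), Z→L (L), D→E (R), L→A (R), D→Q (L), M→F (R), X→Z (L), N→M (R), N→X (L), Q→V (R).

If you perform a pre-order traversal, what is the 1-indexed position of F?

Pre-order visits the node, then its left subtree, then its right subtree.
Visit N.
At N: go left to X.
  Visit X.
  At X: go left to Z.
    Visit Z.
    At Z: go left to L.
      Visit L.
      At L: no left child.
      At L: go right to A.
        A is a leaf — visit A.
    At Z: go right to D.
      Visit D.
      At D: go left to Q.
        Visit Q.
        At Q: no left child.
        At Q: go right to V.
          V is a leaf — visit V.
      At D: go right to E.
        E is a leaf — visit E.
  At X: no right child.
At N: go right to M.
  Visit M.
  At M: no left child.
  At M: go right to F.
    F is a leaf — visit F.
Full pre-order sequence: N, X, Z, L, A, D, Q, V, E, M, F.

11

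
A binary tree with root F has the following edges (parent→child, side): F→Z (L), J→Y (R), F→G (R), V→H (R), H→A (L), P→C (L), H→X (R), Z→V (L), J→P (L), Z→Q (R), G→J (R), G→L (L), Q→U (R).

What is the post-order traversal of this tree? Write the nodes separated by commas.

Post-order visits the left subtree, then the right subtree, then the node.
At F: go left to Z.
  At Z: go left to V.
    At V: no left child.
    At V: go right to H.
      At H: go left to A.
        A is a leaf — visit A.
      At H: go right to X.
        X is a leaf — visit X.
      Visit H.
    Visit V.
  At Z: go right to Q.
    At Q: no left child.
    At Q: go right to U.
      U is a leaf — visit U.
    Visit Q.
  Visit Z.
At F: go right to G.
  At G: go left to L.
    L is a leaf — visit L.
  At G: go right to J.
    At J: go left to P.
      At P: go left to C.
        C is a leaf — visit C.
      At P: no right child.
      Visit P.
    At J: go right to Y.
      Y is a leaf — visit Y.
    Visit J.
  Visit G.
Visit F.

A, X, H, V, U, Q, Z, L, C, P, Y, J, G, F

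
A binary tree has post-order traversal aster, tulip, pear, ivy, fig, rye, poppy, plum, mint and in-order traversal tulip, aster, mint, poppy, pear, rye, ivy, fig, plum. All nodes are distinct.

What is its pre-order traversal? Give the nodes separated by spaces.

mint tulip aster plum poppy rye pear fig ivy

The last element of post-order is the root; it splits in-order into left and right subtrees.
Root mint: left subtree has 2 nodes {tulip, aster}, right has 6 {poppy, pear, rye, ivy, fig, plum}.
  Root tulip: left subtree has 0 nodes { }, right has 1 {aster}.
  Root plum: left subtree has 5 nodes {poppy, pear, rye, ivy, fig}, right has 0 { }.
    Root poppy: left subtree has 0 nodes { }, right has 4 {pear, rye, ivy, fig}.
      Root rye: left subtree has 1 node {pear}, right has 2 {ivy, fig}.
        Root fig: left subtree has 1 node {ivy}, right has 0 { }.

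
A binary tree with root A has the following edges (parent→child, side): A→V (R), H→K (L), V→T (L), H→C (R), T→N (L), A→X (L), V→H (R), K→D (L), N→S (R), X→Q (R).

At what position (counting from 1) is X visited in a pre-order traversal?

Pre-order visits the node, then its left subtree, then its right subtree.
Visit A.
At A: go left to X.
  Visit X.
  At X: no left child.
  At X: go right to Q.
    Q is a leaf — visit Q.
At A: go right to V.
  Visit V.
  At V: go left to T.
    Visit T.
    At T: go left to N.
      Visit N.
      At N: no left child.
      At N: go right to S.
        S is a leaf — visit S.
    At T: no right child.
  At V: go right to H.
    Visit H.
    At H: go left to K.
      Visit K.
      At K: go left to D.
        D is a leaf — visit D.
      At K: no right child.
    At H: go right to C.
      C is a leaf — visit C.
Full pre-order sequence: A, X, Q, V, T, N, S, H, K, D, C.

2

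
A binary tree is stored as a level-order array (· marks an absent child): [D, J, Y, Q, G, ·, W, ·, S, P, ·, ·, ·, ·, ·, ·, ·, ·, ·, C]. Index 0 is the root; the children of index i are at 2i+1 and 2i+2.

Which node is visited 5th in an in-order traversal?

P

In-order visits the left subtree, then the node, then the right subtree.
At D: go left to J.
  At J: go left to Q.
    At Q: no left child.
    Visit Q.
    At Q: go right to S.
      S is a leaf — visit S.
  Visit J.
  At J: go right to G.
    At G: go left to P.
      At P: go left to C.
        C is a leaf — visit C.
      Visit P.
      At P: no right child.
    Visit G.
    At G: no right child.
Visit D.
At D: go right to Y.
  At Y: no left child.
  Visit Y.
  At Y: go right to W.
    W is a leaf — visit W.
Full in-order sequence: Q, S, J, C, P, G, D, Y, W.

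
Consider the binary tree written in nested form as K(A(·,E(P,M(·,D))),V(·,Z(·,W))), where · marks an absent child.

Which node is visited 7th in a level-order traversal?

M

Level-order visits nodes level by level from the root, left to right within each level.
Level 0: K
Level 1: A, V
Level 2: E, Z
Level 3: P, M, W
Level 4: D
Full level-order sequence: K, A, V, E, Z, P, M, W, D.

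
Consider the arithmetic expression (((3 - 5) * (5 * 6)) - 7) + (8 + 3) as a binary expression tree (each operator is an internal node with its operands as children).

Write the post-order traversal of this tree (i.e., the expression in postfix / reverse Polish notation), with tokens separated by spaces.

Post-order on an expression tree gives postfix notation: for each operator, emit left operand, right operand, then the operator.

3 5 - 5 6 * * 7 - 8 3 + +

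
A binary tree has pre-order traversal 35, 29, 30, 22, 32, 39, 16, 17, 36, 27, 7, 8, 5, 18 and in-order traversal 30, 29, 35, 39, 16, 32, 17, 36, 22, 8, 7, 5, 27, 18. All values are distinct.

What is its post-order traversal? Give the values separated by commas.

30, 29, 16, 39, 36, 17, 32, 8, 5, 7, 18, 27, 22, 35

The first element of pre-order is the root; it splits in-order into left and right subtrees.
Root 35: left subtree has 2 nodes {30, 29}, right has 11 {39, 16, 32, 17, 36, 22, 8, 7, 5, 27, 18}.
  Root 29: left subtree has 1 node {30}, right has 0 { }.
  Root 22: left subtree has 5 nodes {39, 16, 32, 17, 36}, right has 5 {8, 7, 5, 27, 18}.
    Root 32: left subtree has 2 nodes {39, 16}, right has 2 {17, 36}.
      Root 39: left subtree has 0 nodes { }, right has 1 {16}.
      Root 17: left subtree has 0 nodes { }, right has 1 {36}.
    Root 27: left subtree has 3 nodes {8, 7, 5}, right has 1 {18}.
      Root 7: left subtree has 1 node {8}, right has 1 {5}.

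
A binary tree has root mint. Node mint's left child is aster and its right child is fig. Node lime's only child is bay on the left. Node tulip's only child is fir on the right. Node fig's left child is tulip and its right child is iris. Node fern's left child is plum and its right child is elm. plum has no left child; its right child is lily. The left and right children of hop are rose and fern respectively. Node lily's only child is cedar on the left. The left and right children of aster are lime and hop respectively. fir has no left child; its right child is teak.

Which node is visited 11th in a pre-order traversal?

elm

Pre-order visits the node, then its left subtree, then its right subtree.
Visit mint.
At mint: go left to aster.
  Visit aster.
  At aster: go left to lime.
    Visit lime.
    At lime: go left to bay.
      bay is a leaf — visit bay.
    At lime: no right child.
  At aster: go right to hop.
    Visit hop.
    At hop: go left to rose.
      rose is a leaf — visit rose.
    At hop: go right to fern.
      Visit fern.
      At fern: go left to plum.
        Visit plum.
        At plum: no left child.
        At plum: go right to lily.
          Visit lily.
          At lily: go left to cedar.
            cedar is a leaf — visit cedar.
          At lily: no right child.
      At fern: go right to elm.
        elm is a leaf — visit elm.
At mint: go right to fig.
  Visit fig.
  At fig: go left to tulip.
    Visit tulip.
    At tulip: no left child.
    At tulip: go right to fir.
      Visit fir.
      At fir: no left child.
      At fir: go right to teak.
        teak is a leaf — visit teak.
  At fig: go right to iris.
    iris is a leaf — visit iris.
Full pre-order sequence: mint, aster, lime, bay, hop, rose, fern, plum, lily, cedar, elm, fig, tulip, fir, teak, iris.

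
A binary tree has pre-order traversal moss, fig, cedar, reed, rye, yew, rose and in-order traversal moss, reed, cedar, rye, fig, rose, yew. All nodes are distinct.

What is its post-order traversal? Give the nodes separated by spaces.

The first element of pre-order is the root; it splits in-order into left and right subtrees.
Root moss: left subtree has 0 nodes { }, right has 6 {reed, cedar, rye, fig, rose, yew}.
  Root fig: left subtree has 3 nodes {reed, cedar, rye}, right has 2 {rose, yew}.
    Root cedar: left subtree has 1 node {reed}, right has 1 {rye}.
    Root yew: left subtree has 1 node {rose}, right has 0 { }.

reed rye cedar rose yew fig moss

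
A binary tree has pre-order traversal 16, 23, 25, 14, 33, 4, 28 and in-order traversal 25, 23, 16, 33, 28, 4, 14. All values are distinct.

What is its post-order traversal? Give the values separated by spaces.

25 23 28 4 33 14 16

The first element of pre-order is the root; it splits in-order into left and right subtrees.
Root 16: left subtree has 2 nodes {25, 23}, right has 4 {33, 28, 4, 14}.
  Root 23: left subtree has 1 node {25}, right has 0 { }.
  Root 14: left subtree has 3 nodes {33, 28, 4}, right has 0 { }.
    Root 33: left subtree has 0 nodes { }, right has 2 {28, 4}.
      Root 4: left subtree has 1 node {28}, right has 0 { }.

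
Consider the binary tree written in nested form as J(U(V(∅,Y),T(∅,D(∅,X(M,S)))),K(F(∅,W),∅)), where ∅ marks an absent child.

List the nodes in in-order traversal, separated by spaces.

V Y U T D M X S J F W K

In-order visits the left subtree, then the node, then the right subtree.
At J: go left to U.
  At U: go left to V.
    At V: no left child.
    Visit V.
    At V: go right to Y.
      Y is a leaf — visit Y.
  Visit U.
  At U: go right to T.
    At T: no left child.
    Visit T.
    At T: go right to D.
      At D: no left child.
      Visit D.
      At D: go right to X.
        At X: go left to M.
          M is a leaf — visit M.
        Visit X.
        At X: go right to S.
          S is a leaf — visit S.
Visit J.
At J: go right to K.
  At K: go left to F.
    At F: no left child.
    Visit F.
    At F: go right to W.
      W is a leaf — visit W.
  Visit K.
  At K: no right child.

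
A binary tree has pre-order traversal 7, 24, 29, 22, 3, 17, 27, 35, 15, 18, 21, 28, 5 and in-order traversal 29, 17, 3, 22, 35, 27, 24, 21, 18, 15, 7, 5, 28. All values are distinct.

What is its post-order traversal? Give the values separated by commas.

17, 3, 35, 27, 22, 29, 21, 18, 15, 24, 5, 28, 7

The first element of pre-order is the root; it splits in-order into left and right subtrees.
Root 7: left subtree has 10 nodes {29, 17, 3, 22, 35, 27, 24, 21, 18, 15}, right has 2 {5, 28}.
  Root 24: left subtree has 6 nodes {29, 17, 3, 22, 35, 27}, right has 3 {21, 18, 15}.
    Root 29: left subtree has 0 nodes { }, right has 5 {17, 3, 22, 35, 27}.
      Root 22: left subtree has 2 nodes {17, 3}, right has 2 {35, 27}.
        Root 3: left subtree has 1 node {17}, right has 0 { }.
        Root 27: left subtree has 1 node {35}, right has 0 { }.
    Root 15: left subtree has 2 nodes {21, 18}, right has 0 { }.
      Root 18: left subtree has 1 node {21}, right has 0 { }.
  Root 28: left subtree has 1 node {5}, right has 0 { }.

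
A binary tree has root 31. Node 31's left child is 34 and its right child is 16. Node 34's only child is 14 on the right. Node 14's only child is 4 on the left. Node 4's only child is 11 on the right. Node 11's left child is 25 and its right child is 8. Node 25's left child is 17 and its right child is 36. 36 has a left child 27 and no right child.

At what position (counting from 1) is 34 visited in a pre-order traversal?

Pre-order visits the node, then its left subtree, then its right subtree.
Visit 31.
At 31: go left to 34.
  Visit 34.
  At 34: no left child.
  At 34: go right to 14.
    Visit 14.
    At 14: go left to 4.
      Visit 4.
      At 4: no left child.
      At 4: go right to 11.
        Visit 11.
        At 11: go left to 25.
          Visit 25.
          At 25: go left to 17.
            17 is a leaf — visit 17.
          At 25: go right to 36.
            Visit 36.
            At 36: go left to 27.
              27 is a leaf — visit 27.
            At 36: no right child.
        At 11: go right to 8.
          8 is a leaf — visit 8.
    At 14: no right child.
At 31: go right to 16.
  16 is a leaf — visit 16.
Full pre-order sequence: 31, 34, 14, 4, 11, 25, 17, 36, 27, 8, 16.

2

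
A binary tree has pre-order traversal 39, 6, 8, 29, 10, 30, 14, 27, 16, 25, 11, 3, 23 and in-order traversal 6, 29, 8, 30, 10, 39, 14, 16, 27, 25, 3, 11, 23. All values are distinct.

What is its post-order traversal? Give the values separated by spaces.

The first element of pre-order is the root; it splits in-order into left and right subtrees.
Root 39: left subtree has 5 nodes {6, 29, 8, 30, 10}, right has 7 {14, 16, 27, 25, 3, 11, 23}.
  Root 6: left subtree has 0 nodes { }, right has 4 {29, 8, 30, 10}.
    Root 8: left subtree has 1 node {29}, right has 2 {30, 10}.
      Root 10: left subtree has 1 node {30}, right has 0 { }.
  Root 14: left subtree has 0 nodes { }, right has 6 {16, 27, 25, 3, 11, 23}.
    Root 27: left subtree has 1 node {16}, right has 4 {25, 3, 11, 23}.
      Root 25: left subtree has 0 nodes { }, right has 3 {3, 11, 23}.
        Root 11: left subtree has 1 node {3}, right has 1 {23}.

29 30 10 8 6 16 3 23 11 25 27 14 39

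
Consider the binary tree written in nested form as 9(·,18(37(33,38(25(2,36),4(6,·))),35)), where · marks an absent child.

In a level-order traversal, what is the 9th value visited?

Level-order visits nodes level by level from the root, left to right within each level.
Level 0: 9
Level 1: 18
Level 2: 37, 35
Level 3: 33, 38
Level 4: 25, 4
Level 5: 2, 36, 6
Full level-order sequence: 9, 18, 37, 35, 33, 38, 25, 4, 2, 36, 6.

2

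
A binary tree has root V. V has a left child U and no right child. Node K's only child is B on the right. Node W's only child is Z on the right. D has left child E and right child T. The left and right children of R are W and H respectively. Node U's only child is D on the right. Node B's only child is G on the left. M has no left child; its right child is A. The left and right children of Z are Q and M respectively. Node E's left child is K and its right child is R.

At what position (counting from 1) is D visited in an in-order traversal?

In-order visits the left subtree, then the node, then the right subtree.
At V: go left to U.
  At U: no left child.
  Visit U.
  At U: go right to D.
    At D: go left to E.
      At E: go left to K.
        At K: no left child.
        Visit K.
        At K: go right to B.
          At B: go left to G.
            G is a leaf — visit G.
          Visit B.
          At B: no right child.
      Visit E.
      At E: go right to R.
        At R: go left to W.
          At W: no left child.
          Visit W.
          At W: go right to Z.
            At Z: go left to Q.
              Q is a leaf — visit Q.
            Visit Z.
            At Z: go right to M.
              At M: no left child.
              Visit M.
              At M: go right to A.
                A is a leaf — visit A.
        Visit R.
        At R: go right to H.
          H is a leaf — visit H.
    Visit D.
    At D: go right to T.
      T is a leaf — visit T.
Visit V.
At V: no right child.
Full in-order sequence: U, K, G, B, E, W, Q, Z, M, A, R, H, D, T, V.

13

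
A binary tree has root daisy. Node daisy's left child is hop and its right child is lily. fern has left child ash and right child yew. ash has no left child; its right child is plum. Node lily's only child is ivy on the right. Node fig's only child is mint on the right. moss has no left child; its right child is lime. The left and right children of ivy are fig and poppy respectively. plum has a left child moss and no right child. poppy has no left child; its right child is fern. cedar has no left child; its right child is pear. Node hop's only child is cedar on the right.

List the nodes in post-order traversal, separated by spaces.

pear cedar hop mint fig lime moss plum ash yew fern poppy ivy lily daisy

Post-order visits the left subtree, then the right subtree, then the node.
At daisy: go left to hop.
  At hop: no left child.
  At hop: go right to cedar.
    At cedar: no left child.
    At cedar: go right to pear.
      pear is a leaf — visit pear.
    Visit cedar.
  Visit hop.
At daisy: go right to lily.
  At lily: no left child.
  At lily: go right to ivy.
    At ivy: go left to fig.
      At fig: no left child.
      At fig: go right to mint.
        mint is a leaf — visit mint.
      Visit fig.
    At ivy: go right to poppy.
      At poppy: no left child.
      At poppy: go right to fern.
        At fern: go left to ash.
          At ash: no left child.
          At ash: go right to plum.
            At plum: go left to moss.
              At moss: no left child.
              At moss: go right to lime.
                lime is a leaf — visit lime.
              Visit moss.
            At plum: no right child.
            Visit plum.
          Visit ash.
        At fern: go right to yew.
          yew is a leaf — visit yew.
        Visit fern.
      Visit poppy.
    Visit ivy.
  Visit lily.
Visit daisy.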